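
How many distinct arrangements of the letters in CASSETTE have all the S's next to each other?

Treat the 2 copies of S as a single block. The multiset to arrange is then {SS, A, C, E, E, T, T}, 7 items in all.
That gives (7)!/(2!·2!) = 1260 arrangements.

1260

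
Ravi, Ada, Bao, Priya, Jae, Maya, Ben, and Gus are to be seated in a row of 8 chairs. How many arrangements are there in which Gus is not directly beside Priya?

There are 8! = 40320 arrangements in all. If Gus and Priya are adjacent, merging them into one block gives 2·(7)! = 10080 arrangements.
So 40320 − 10080 = 30240 arrangements keep them apart.

30240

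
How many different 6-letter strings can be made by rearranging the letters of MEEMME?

The 6 letters of MEEMME have repeats: E appearing 3 times and M appearing 3 times.
Dividing 6! = 720 by 3!·3! = 36 for the repeated letters gives 20.

20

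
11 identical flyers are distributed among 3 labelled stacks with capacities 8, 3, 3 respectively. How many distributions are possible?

10

Without the upper bounds there are C(13,2) = 78 ways to split 11 among 3 stacks.
Subtract solutions that violate a single cap (substitute x_i' = x_i − (cap_i+1)): x_1 ≥ 9 gives C(4,2) = 6; x_2 ≥ 4 gives C(9,2) = 36; x_3 ≥ 4 gives C(9,2) = 36. Together 78.
Add back pairs where two caps are both exceeded: 0 + 0 + 10 = 10.
By inclusion–exclusion the count is 78 − 78 + 10 = 10.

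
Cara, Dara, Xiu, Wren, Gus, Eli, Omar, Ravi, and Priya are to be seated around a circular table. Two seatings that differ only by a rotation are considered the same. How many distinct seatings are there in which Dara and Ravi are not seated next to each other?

All circular seatings of 9 people number (8)! = 40320.
Those with Dara next to Ravi: fuse the pair into one unit and seat 8 units around a circle — 2·(7)! = 10080.
Subtracting, 40320 − 10080 = 30240.

30240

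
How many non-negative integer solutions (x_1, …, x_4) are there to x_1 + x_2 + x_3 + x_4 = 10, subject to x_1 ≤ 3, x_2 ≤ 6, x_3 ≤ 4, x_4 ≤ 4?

79

Without the upper bounds there are C(13,3) = 286 ways to split 10 among 4 variables.
Subtract solutions that violate a single cap (substitute x_i' = x_i − (cap_i+1)): x_1 ≥ 4 gives C(9,3) = 84; x_2 ≥ 7 gives C(6,3) = 20; x_3 ≥ 5 gives C(8,3) = 56; x_4 ≥ 5 gives C(8,3) = 56. Together 216.
Add back pairs where two caps are both exceeded: 0 + 4 + 4 + 0 + 0 + 1 = 9.
By inclusion–exclusion the count is 286 − 216 + 9 = 79.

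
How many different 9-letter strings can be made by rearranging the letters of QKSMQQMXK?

15120

The 9 letters of QKSMQQMXK have repeats: K appearing twice, M appearing twice, and Q appearing 3 times.
Dividing 9! = 362880 by 3!·2!·2! = 24 for the repeated letters gives 15120.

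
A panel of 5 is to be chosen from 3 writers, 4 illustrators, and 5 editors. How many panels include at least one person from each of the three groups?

590

With no constraint there are C(12,5) = 792 possible selections.
Subtract selections that omit an entire group: no writers → C(9,5) = 126; no illustrators → C(8,5) = 56; no editors → C(7,5) = 21.
Add back selections omitting two groups (i.e. drawn from a single group): C(3,5) + C(4,5) + C(5,5) = 1.
By inclusion–exclusion: 792 − 203 + 1 = 590.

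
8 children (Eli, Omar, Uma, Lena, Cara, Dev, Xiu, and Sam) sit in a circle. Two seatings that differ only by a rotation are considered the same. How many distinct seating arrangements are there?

Seat Eli anywhere (absorbing the rotational symmetry), then permute the other 7: (7)! = 5040.

5040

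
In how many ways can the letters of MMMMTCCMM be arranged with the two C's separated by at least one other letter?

Total arrangements of MMMMTCCMM: 9!/(6!·2!) = 252.
If the two C's are adjacent, glue them into one block, leaving 8 items to arrange: (8)!/(6!) = 56 ways.
Subtracting, 252 − 56 = 196 arrangements keep the C's apart.

196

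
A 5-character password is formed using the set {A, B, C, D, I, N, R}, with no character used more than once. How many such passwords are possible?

With no repetition, fill the 5 characters in order: 7 choices, then 6, down to 3.
That product is 7 × 6 × 5 × 4 × 3 = 2520.

2520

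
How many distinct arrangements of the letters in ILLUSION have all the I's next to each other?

2520

Treat the 2 copies of I as a single block. The multiset to arrange is then {II, L, L, N, O, S, U}, 7 items in all.
That gives (7)!/(2!) = 2520 arrangements.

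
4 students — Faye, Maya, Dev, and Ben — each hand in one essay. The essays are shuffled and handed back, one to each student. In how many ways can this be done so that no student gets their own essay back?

9

Let Aᵢ be the assignments in which student i gets their own essay. We want the size of the complement of A₁∪…∪A_4.
By inclusion–exclusion this is Σ_{j=0}^{4} (−1)^j C(4,j)·(4−j)!.
Computing: 24 − 24 + 12 − 4 + 1 = 9.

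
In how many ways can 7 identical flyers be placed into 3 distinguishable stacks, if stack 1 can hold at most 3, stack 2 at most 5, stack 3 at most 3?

13

Without the upper bounds there are C(9,2) = 36 ways to split 7 among 3 stacks.
Subtract solutions that violate a single cap (substitute x_i' = x_i − (cap_i+1)): x_1 ≥ 4 gives C(5,2) = 10; x_2 ≥ 6 gives C(3,2) = 3; x_3 ≥ 4 gives C(5,2) = 10. Together 23.
No two caps can be exceeded simultaneously, so the pair terms are all 0.
By inclusion–exclusion the count is 36 − 23 + 0 = 13.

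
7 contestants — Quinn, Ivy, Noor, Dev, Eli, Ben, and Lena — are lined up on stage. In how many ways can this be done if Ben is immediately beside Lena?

1440

Place the 5 others and the Ben-Lena pair as 6 objects in a line; the pair has 2 internal arrangements.
So the count is 2·(6)! = 1440.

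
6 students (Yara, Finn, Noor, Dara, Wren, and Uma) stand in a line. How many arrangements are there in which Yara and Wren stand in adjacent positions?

240

Treat {Yara, Wren} as a single unit. There are 5 units to order, and the pair itself can be ordered 2 ways.
So the count is 2·(5)! = 240.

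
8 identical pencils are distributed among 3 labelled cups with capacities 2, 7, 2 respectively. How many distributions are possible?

8

Without the upper bounds there are C(10,2) = 45 ways to split 8 among 3 cups.
Subtract solutions that violate a single cap (substitute x_i' = x_i − (cap_i+1)): x_1 ≥ 3 gives C(7,2) = 21; x_2 ≥ 8 gives C(2,2) = 1; x_3 ≥ 3 gives C(7,2) = 21. Together 43.
Add back pairs where two caps are both exceeded: 0 + 6 + 0 = 6.
By inclusion–exclusion the count is 45 − 43 + 6 = 8.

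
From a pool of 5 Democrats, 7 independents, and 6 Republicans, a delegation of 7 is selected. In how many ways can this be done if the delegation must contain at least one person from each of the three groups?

28987

With no constraint there are C(18,7) = 31824 possible selections.
Selections missing a whole group: no Democrats → C(13,7) = 1716; no independents → C(11,7) = 330; no Republicans → C(12,7) = 792.
Add back selections omitting two groups (i.e. drawn from a single group): C(5,7) + C(7,7) + C(6,7) = 1.
By inclusion–exclusion: 31824 − 2838 + 1 = 28987.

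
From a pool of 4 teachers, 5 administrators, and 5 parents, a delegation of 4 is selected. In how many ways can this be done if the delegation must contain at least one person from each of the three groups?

550

Unrestricted: C(14,4) = 1001 ways to pick any 4 of the 14.
Subtract selections that omit an entire group: no teachers → C(10,4) = 210; no administrators → C(9,4) = 126; no parents → C(9,4) = 126.
Add back selections omitting two groups (i.e. drawn from a single group): C(4,4) + C(5,4) + C(5,4) = 11.
By inclusion–exclusion: 1001 − 462 + 11 = 550.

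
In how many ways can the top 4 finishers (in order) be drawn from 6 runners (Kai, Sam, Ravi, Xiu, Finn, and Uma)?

360

This is an ordered selection of 4 from 6: P(6,4).
That gives 6 × 5 × 4 × 3 = 360.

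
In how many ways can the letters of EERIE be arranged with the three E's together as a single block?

6

Treat the 3 copies of E as a single block. The multiset to arrange is then {EEE, I, R}, 3 items in all.
All 3 items are distinct, so there are (3)! = 6 arrangements.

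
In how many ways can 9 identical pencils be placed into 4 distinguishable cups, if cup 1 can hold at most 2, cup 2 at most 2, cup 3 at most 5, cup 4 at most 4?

By stars and bars, unrestricted non-negative solutions to x_1+…+x_4 = 9 number C(9+3,3) = 220.
Subtract solutions that violate a single cap (substitute x_i' = x_i − (cap_i+1)): x_1 ≥ 3 gives C(9,3) = 84; x_2 ≥ 3 gives C(9,3) = 84; x_3 ≥ 6 gives C(6,3) = 20; x_4 ≥ 5 gives C(7,3) = 35. Together 223.
Add back pairs where two caps are both exceeded: 20 + 1 + 4 + 1 + 4 + 0 = 30.
By inclusion–exclusion the count is 220 − 223 + 30 = 27.

27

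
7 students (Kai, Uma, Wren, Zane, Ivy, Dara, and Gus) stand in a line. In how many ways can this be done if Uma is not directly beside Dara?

There are 7! = 5040 arrangements in all. If Uma and Dara are adjacent, merging them into one block gives 2·(6)! = 1440 arrangements.
So 5040 − 1440 = 3600 arrangements keep them apart.

3600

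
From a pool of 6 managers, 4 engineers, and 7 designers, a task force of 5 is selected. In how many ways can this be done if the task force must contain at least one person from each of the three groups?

With no constraint there are C(17,5) = 6188 possible selections.
Subtract selections that omit an entire group: no managers → C(11,5) = 462; no engineers → C(13,5) = 1287; no designers → C(10,5) = 252.
Add back selections omitting two groups (i.e. drawn from a single group): C(6,5) + C(4,5) + C(7,5) = 27.
By inclusion–exclusion: 6188 − 2001 + 27 = 4214.

4214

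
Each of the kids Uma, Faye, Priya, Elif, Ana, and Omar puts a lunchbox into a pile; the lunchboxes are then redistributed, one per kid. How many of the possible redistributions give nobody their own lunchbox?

Let Aᵢ be the assignments in which kid i gets their own lunchbox. We want the size of the complement of A₁∪…∪A_6.
By inclusion–exclusion this is Σ_{j=0}^{6} (−1)^j C(6,j)·(6−j)!.
Computing: 720 − 720 + 360 − 120 + 30 − 6 + 1 = 265.

265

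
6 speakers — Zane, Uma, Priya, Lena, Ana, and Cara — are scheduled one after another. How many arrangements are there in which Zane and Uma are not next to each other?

480

There are 6! = 720 arrangements in all. If Zane and Uma are adjacent, merging them into one block gives 2·(5)! = 240 arrangements.
So 720 − 240 = 480 arrangements keep them apart.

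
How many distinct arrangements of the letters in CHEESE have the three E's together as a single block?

Treat the 3 copies of E as a single block. The multiset to arrange is then {EEE, C, H, S}, 4 items in all.
All 4 items are distinct, so there are (4)! = 24 arrangements.

24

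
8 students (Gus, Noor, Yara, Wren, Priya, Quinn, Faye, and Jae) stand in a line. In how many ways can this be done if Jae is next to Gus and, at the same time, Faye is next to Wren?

2880

Treat {Jae,Gus} as one block (2 orders) and {Faye,Wren} as another (2 orders).
That leaves 6 units to arrange: 2 × 2 × 6! = 4 × 720 = 2880.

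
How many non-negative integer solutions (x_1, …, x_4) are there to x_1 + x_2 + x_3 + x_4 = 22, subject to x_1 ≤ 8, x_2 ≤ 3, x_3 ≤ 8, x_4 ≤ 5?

10

Ignoring the caps, the number of non-negative solutions to x_1+…+x_4 = 22 is C(25,3) = 2300.
Subtract solutions that violate a single cap (substitute x_i' = x_i − (cap_i+1)): x_1 ≥ 9 gives C(16,3) = 560; x_2 ≥ 4 gives C(21,3) = 1330; x_3 ≥ 9 gives C(16,3) = 560; x_4 ≥ 6 gives C(19,3) = 969. Together 3419.
Add back pairs where two caps are both exceeded: 220 + 35 + 120 + 220 + 455 + 120 = 1170.
Subtract triples: 1 + 20 + 0 + 20 = 41.
By inclusion–exclusion the count is 2300 − 3419 + 1170 − 41 = 10.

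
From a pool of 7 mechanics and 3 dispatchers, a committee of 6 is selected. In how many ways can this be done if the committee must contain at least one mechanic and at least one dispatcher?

Total 6-person selections from all 10: C(10,6) = 210.
Subtract selections that omit an entire group: no mechanics → C(3,6) = 0; no dispatchers → C(7,6) = 7.
Both groups omitted at once is impossible, so 210 − 7 = 203.

203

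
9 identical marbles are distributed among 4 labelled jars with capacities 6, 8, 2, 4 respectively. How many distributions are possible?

94

Ignoring the caps, the number of non-negative solutions to x_1+…+x_4 = 9 is C(12,3) = 220.
Subtract solutions that violate a single cap (substitute x_i' = x_i − (cap_i+1)): x_1 ≥ 7 gives C(5,3) = 10; x_2 ≥ 9 gives C(3,3) = 1; x_3 ≥ 3 gives C(9,3) = 84; x_4 ≥ 5 gives C(7,3) = 35. Together 130.
Add back pairs where two caps are both exceeded: 0 + 0 + 0 + 0 + 0 + 4 = 4.
By inclusion–exclusion the count is 220 − 130 + 4 = 94.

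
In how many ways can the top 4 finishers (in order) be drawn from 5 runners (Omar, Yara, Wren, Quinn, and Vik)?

This is an ordered selection of 4 from 5: P(5,4).
That gives 5 × 4 × 3 × 2 = 120.

120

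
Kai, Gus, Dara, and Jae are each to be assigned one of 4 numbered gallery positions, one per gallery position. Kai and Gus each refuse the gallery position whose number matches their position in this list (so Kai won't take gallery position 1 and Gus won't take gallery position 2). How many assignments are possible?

Let Aᵢ (for i ∈ {1, 2}) be the placements that put person i in their forbidden gallery position. Any j of these fix j positions, leaving (4−j)! ways to fill the rest, and there are C(2,j) ways to pick which j.
By inclusion–exclusion, the number of valid placements is Σ_{j=0}^{2} (−1)^j C(2,j)·(4−j)!.
Computing: 24 − 12 + 2 = 14.

14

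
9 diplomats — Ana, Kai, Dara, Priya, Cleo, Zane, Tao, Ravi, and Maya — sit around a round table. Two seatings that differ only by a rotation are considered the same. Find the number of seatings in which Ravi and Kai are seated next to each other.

10080

Treat {Ravi, Kai} as one unit (2 internal orders) and seat the resulting 8 units around the table: (7)! circular arrangements.
So 2 × (7)! = 2 × 5040 = 10080.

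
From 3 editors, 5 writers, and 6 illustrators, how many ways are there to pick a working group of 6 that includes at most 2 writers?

1974

Split by how many writers are chosen (0 through 2).
Sum: C(5,0)·C(9,6) + C(5,1)·C(9,5) + C(5,2)·C(9,4) = 84 + 630 + 1260 = 1974.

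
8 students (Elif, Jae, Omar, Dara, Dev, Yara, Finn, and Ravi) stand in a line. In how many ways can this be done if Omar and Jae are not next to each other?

Of the 8! = 40320 arrangements, those with Omar and Jae adjacent number 2 × 7! = 10080 (treat the pair as a block with 2 internal orders).
Complementary counting: 40320 − 10080 = 30240.

30240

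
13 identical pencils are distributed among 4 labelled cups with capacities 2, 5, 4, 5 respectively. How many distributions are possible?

By stars and bars, unrestricted non-negative solutions to x_1+…+x_4 = 13 number C(13+3,3) = 560.
Subtract solutions that violate a single cap (substitute x_i' = x_i − (cap_i+1)): x_1 ≥ 3 gives C(13,3) = 286; x_2 ≥ 6 gives C(10,3) = 120; x_3 ≥ 5 gives C(11,3) = 165; x_4 ≥ 6 gives C(10,3) = 120. Together 691.
Add back pairs where two caps are both exceeded: 35 + 56 + 35 + 10 + 4 + 10 = 150.
By inclusion–exclusion the count is 560 − 691 + 150 = 19.

19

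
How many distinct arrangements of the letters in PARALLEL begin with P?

Fix P in the first position and arrange the remaining 7 letters.
Those 7 letters have A appearing twice and L appearing 3 times, giving (7)!/(3!·2!) = 420.

420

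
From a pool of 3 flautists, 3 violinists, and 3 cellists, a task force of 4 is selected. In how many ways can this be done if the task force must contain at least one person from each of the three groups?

81

Unrestricted: C(9,4) = 126 ways to pick any 4 of the 9.
Subtract selections that omit an entire group: no flautists → C(6,4) = 15; no violinists → C(6,4) = 15; no cellists → C(6,4) = 15.
Add back selections omitting two groups (i.e. drawn from a single group): C(3,4) + C(3,4) + C(3,4) = 0.
By inclusion–exclusion: 126 − 45 + 0 = 81.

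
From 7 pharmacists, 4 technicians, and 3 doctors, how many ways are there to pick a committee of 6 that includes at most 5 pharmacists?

2996

Split by how many pharmacists are chosen (0 through 5).
Sum: C(7,0)·C(7,6) + C(7,1)·C(7,5) + C(7,2)·C(7,4) + C(7,3)·C(7,3) + C(7,4)·C(7,2) + C(7,5)·C(7,1) = 7 + 147 + 735 + 1225 + 735 + 147 = 2996.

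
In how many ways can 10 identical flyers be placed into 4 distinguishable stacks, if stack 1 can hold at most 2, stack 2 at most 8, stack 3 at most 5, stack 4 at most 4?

85

Without the upper bounds there are C(13,3) = 286 ways to split 10 among 4 stacks.
Subtract solutions that violate a single cap (substitute x_i' = x_i − (cap_i+1)): x_1 ≥ 3 gives C(10,3) = 120; x_2 ≥ 9 gives C(4,3) = 4; x_3 ≥ 6 gives C(7,3) = 35; x_4 ≥ 5 gives C(8,3) = 56. Together 215.
Add back pairs where two caps are both exceeded: 0 + 4 + 10 + 0 + 0 + 0 = 14.
By inclusion–exclusion the count is 286 − 215 + 14 = 85.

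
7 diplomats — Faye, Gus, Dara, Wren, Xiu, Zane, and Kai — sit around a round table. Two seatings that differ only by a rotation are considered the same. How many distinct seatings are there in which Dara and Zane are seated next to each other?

Treat {Dara, Zane} as one unit (2 internal orders) and seat the resulting 6 units around the table: (5)! circular arrangements.
So 2 × (5)! = 2 × 120 = 240.

240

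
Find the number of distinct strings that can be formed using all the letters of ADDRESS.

Letter multiplicities in ADDRESS: A×1, D×2, E×1, R×1, S×2.
So there are 7! / (2!·2!) = 1260 distinguishable arrangements.

1260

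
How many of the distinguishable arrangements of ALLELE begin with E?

20

With the first slot taken by E, it remains to arrange the other 5 letters (ALLLE).
Those 5 letters have L appearing 3 times, giving (5)!/(3!) = 20.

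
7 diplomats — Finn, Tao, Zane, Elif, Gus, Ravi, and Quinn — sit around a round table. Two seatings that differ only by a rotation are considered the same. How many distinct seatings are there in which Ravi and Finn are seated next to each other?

Treat {Ravi, Finn} as one unit (2 internal orders) and seat the resulting 6 units around the table: (5)! circular arrangements.
So 2 × (5)! = 2 × 120 = 240.

240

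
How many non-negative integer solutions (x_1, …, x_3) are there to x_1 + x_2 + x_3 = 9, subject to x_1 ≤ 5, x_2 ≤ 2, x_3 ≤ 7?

Without the upper bounds there are C(11,2) = 55 ways to split 9 among 3 variables.
Subtract solutions that violate a single cap (substitute x_i' = x_i − (cap_i+1)): x_1 ≥ 6 gives C(5,2) = 10; x_2 ≥ 3 gives C(8,2) = 28; x_3 ≥ 8 gives C(3,2) = 3. Together 41.
Add back pairs where two caps are both exceeded: 1 + 0 + 0 = 1.
By inclusion–exclusion the count is 55 − 41 + 1 = 15.

15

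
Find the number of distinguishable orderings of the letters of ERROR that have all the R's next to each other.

Treat the 3 copies of R as a single block. The multiset to arrange is then {RRR, E, O}, 3 items in all.
All 3 items are distinct, so there are (3)! = 6 arrangements.

6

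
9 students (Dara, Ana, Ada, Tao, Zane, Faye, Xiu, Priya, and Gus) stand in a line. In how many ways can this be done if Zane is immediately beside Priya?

Glue Zane and Priya into one block (2 internal orders), leaving 8 units to arrange in a row.
So the count is 2·(8)! = 80640.

80640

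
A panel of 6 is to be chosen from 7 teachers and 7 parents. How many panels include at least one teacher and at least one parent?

With no constraint there are C(14,6) = 3003 possible selections.
Subtract selections that omit an entire group: no teachers → C(7,6) = 7; no parents → C(7,6) = 7.
Both groups omitted at once is impossible, so 3003 − 14 = 2989.

2989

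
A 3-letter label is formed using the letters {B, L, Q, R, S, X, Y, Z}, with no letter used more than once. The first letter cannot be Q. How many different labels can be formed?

294

The first letter has 8−1 = 7 choices (anything except Q).
The remaining 2 letters are filled from the other 7 symbols without repetition: 7 × 6 = 42.
Total: 7 × 42 = 294.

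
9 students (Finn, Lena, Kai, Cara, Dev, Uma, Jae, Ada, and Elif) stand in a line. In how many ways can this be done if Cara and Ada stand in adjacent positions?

Place the 7 others and the Cara-Ada pair as 8 objects in a line; the pair has 2 internal arrangements.
So the count is 2·(8)! = 80640.

80640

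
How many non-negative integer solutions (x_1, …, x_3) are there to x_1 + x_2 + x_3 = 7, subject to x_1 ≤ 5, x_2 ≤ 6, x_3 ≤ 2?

17

Without the upper bounds there are C(9,2) = 36 ways to split 7 among 3 variables.
Subtract solutions that violate a single cap (substitute x_i' = x_i − (cap_i+1)): x_1 ≥ 6 gives C(3,2) = 3; x_2 ≥ 7 gives C(2,2) = 1; x_3 ≥ 3 gives C(6,2) = 15. Together 19.
No two caps can be exceeded simultaneously, so the pair terms are all 0.
By inclusion–exclusion the count is 36 − 19 + 0 = 17.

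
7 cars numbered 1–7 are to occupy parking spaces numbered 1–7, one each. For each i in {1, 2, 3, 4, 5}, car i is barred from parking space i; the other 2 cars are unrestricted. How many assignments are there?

2428

Let Aᵢ (for 1 ≤ i ≤ 5) be the placements that put car i in its forbidden parking space. Any j of these fix j positions, leaving (7−j)! ways to fill the rest, and there are C(5,j) ways to pick which j.
By inclusion–exclusion, the number of valid placements is Σ_{j=0}^{5} (−1)^j C(5,j)·(7−j)!.
Computing: 5040 − 3600 + 1200 − 240 + 30 − 2 = 2428.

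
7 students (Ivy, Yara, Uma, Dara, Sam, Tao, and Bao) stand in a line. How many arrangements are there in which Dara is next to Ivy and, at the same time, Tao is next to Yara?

Treat {Dara,Ivy} as one block (2 orders) and {Tao,Yara} as another (2 orders).
That leaves 5 units to arrange: 2 × 2 × 5! = 4 × 120 = 480.

480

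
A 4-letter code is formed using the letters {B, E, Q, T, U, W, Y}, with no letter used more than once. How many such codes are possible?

840

With no repetition, fill the 4 letters in order: 7 choices, then 6, down to 4.
7 × 6 × 5 × 4 = 840.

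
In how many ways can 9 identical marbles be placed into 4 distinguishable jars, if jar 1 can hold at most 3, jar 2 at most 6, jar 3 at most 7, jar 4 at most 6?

140

Ignoring the caps, the number of non-negative solutions to x_1+…+x_4 = 9 is C(12,3) = 220.
Subtract solutions that violate a single cap (substitute x_i' = x_i − (cap_i+1)): x_1 ≥ 4 gives C(8,3) = 56; x_2 ≥ 7 gives C(5,3) = 10; x_3 ≥ 8 gives C(4,3) = 4; x_4 ≥ 7 gives C(5,3) = 10. Together 80.
No two caps can be exceeded simultaneously, so the pair terms are all 0.
By inclusion–exclusion the count is 220 − 80 + 0 = 140.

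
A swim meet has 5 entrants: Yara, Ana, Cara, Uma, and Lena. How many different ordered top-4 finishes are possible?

120

There are 5 choices for 1st place, 4 for 2nd, and so on down to 2 for position 4.
That gives 5 × 4 × 3 × 2 = 120.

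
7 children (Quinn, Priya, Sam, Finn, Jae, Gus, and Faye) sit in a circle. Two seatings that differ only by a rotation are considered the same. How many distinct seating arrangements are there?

720

Fix one person's seat to break rotational symmetry; the remaining 6 people can be arranged in (6)! = 720 ways.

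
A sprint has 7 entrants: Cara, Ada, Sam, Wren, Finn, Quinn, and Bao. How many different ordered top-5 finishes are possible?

2520

This is an ordered selection of 5 from 7: P(7,5).
That gives 7 × 6 × 5 × 4 × 3 = 2520.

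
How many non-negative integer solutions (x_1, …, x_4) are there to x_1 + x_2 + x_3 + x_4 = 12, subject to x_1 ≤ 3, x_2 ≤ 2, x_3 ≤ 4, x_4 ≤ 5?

By stars and bars, unrestricted non-negative solutions to x_1+…+x_4 = 12 number C(12+3,3) = 455.
Subtract solutions that violate a single cap (substitute x_i' = x_i − (cap_i+1)): x_1 ≥ 4 gives C(11,3) = 165; x_2 ≥ 3 gives C(12,3) = 220; x_3 ≥ 5 gives C(10,3) = 120; x_4 ≥ 6 gives C(9,3) = 84. Together 589.
Add back pairs where two caps are both exceeded: 56 + 20 + 10 + 35 + 20 + 4 = 145.
Subtract triples: 1 + 0 + 0 + 0 = 1.
By inclusion–exclusion the count is 455 − 589 + 145 − 1 = 10.

10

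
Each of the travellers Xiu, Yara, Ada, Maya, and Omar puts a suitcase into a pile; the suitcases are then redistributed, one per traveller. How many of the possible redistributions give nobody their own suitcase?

This is the derangement count D_5: permutations of 5 items with no fixed point.
By inclusion–exclusion this is Σ_{j=0}^{5} (−1)^j C(5,j)·(5−j)!.
Computing: 120 − 120 + 60 − 20 + 5 − 1 = 44.

44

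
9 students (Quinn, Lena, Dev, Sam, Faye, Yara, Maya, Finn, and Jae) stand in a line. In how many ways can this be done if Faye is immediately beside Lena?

Place the 7 others and the Faye-Lena pair as 8 objects in a line; the pair has 2 internal arrangements.
That gives 2 × 8! = 2 × 40320 = 80640.

80640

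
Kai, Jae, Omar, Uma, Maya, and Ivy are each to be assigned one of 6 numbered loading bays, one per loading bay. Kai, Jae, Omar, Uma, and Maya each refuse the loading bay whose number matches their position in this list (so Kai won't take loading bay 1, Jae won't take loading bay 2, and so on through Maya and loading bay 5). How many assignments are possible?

Let Aᵢ (for 1 ≤ i ≤ 5) be the placements that put person i in their forbidden loading bay. Any j of these fix j positions, leaving (6−j)! ways to fill the rest, and there are C(5,j) ways to pick which j.
By inclusion–exclusion, the number of valid placements is Σ_{j=0}^{5} (−1)^j C(5,j)·(6−j)!.
Computing: 720 − 600 + 240 − 60 + 10 − 1 = 309.

309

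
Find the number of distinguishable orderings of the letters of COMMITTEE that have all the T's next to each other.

10080

Treat the 2 copies of T as a single block. The multiset to arrange is then {TT, C, E, E, I, M, M, O}, 8 items in all.
That gives (8)!/(2!·2!) = 10080 arrangements.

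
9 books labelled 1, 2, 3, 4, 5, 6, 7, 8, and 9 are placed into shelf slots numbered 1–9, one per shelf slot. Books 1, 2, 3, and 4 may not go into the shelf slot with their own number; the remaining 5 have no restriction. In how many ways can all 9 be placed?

Let Aᵢ (for 1 ≤ i ≤ 4) be the placements that put book i in its forbidden shelf slot. Any j of these fix j positions, leaving (9−j)! ways to fill the rest, and there are C(4,j) ways to pick which j.
By inclusion–exclusion, the number of valid placements is Σ_{j=0}^{4} (−1)^j C(4,j)·(9−j)!.
Computing: 362880 − 161280 + 30240 − 2880 + 120 = 229080.

229080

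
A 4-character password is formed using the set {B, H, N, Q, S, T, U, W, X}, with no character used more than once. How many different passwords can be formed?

This is a permutation of 4 out of 9: P(9,4) = 9!/5!.
9 × 8 × 7 × 6 = 3024.

3024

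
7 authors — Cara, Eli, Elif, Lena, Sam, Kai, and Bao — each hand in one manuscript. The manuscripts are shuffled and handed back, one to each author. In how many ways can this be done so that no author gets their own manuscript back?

This is the derangement count D_7: permutations of 7 items with no fixed point.
By inclusion–exclusion this is Σ_{j=0}^{7} (−1)^j C(7,j)·(7−j)!.
Computing: 5040 − 5040 + 2520 − 840 + 210 − 42 + 7 − 1 = 1854.

1854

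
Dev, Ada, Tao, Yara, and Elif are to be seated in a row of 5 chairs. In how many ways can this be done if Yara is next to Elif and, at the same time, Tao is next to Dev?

24

Treat {Yara,Elif} as one block (2 orders) and {Tao,Dev} as another (2 orders).
That leaves 3 units to arrange: 2 × 2 × 3! = 4 × 6 = 24.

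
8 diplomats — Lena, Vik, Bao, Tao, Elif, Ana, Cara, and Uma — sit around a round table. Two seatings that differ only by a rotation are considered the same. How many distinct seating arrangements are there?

5040

Seat Lena anywhere (absorbing the rotational symmetry), then permute the other 7: (7)! = 5040.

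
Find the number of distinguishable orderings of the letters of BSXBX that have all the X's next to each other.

12

Treat the 2 copies of X as a single block. The multiset to arrange is then {XX, B, B, S}, 4 items in all.
That gives (4)!/(2!) = 12 arrangements.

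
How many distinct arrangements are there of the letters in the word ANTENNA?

420

Letter multiplicities in ANTENNA: A×2, E×1, N×3, T×1.
Dividing 7! = 5040 by 3!·2! = 12 for the repeated letters gives 420.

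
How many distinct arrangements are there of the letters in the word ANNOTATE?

5040

ANNOTATE has 8 letters with A appearing twice, N appearing twice, and T appearing twice.
The number of distinct arrangements is 8!/(2!·2!·2!) = 40320/8 = 5040.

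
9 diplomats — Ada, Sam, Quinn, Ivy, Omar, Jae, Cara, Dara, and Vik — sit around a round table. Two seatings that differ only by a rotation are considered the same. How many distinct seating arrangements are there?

Seat Ada anywhere (absorbing the rotational symmetry), then permute the other 8: (8)! = 40320.

40320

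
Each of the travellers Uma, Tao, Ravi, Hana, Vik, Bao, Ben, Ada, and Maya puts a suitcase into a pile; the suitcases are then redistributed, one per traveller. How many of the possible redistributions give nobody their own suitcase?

133496

Count assignments avoiding every fixed point. For any j of the 9 travellers fixed to their own suitcase, the other 9−j can be arranged in (9−j)! ways.
By inclusion–exclusion this is Σ_{j=0}^{9} (−1)^j C(9,j)·(9−j)!.
Computing: 362880 − 362880 + 181440 − 60480 + 15120 − 3024 + 504 − 72 + 9 − 1 = 133496.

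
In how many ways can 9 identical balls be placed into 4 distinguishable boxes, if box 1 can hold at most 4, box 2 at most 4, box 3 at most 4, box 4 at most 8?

Without the upper bounds there are C(12,3) = 220 ways to split 9 among 4 boxes.
Subtract solutions that violate a single cap (substitute x_i' = x_i − (cap_i+1)): x_1 ≥ 5 gives C(7,3) = 35; x_2 ≥ 5 gives C(7,3) = 35; x_3 ≥ 5 gives C(7,3) = 35; x_4 ≥ 9 gives C(3,3) = 1. Together 106.
No two caps can be exceeded simultaneously, so the pair terms are all 0.
By inclusion–exclusion the count is 220 − 106 + 0 = 114.

114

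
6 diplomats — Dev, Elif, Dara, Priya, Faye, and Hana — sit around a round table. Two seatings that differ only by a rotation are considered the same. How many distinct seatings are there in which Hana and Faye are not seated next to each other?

Without the restriction there are (5)! = 120 seatings.
Seatings with Hana beside Faye: treat them as a block with 2 internal orders, giving 2 × (4)! = 48.
Subtracting, 120 − 48 = 72.

72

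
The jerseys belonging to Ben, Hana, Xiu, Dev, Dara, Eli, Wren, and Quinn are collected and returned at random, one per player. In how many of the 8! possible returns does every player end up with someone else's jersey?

14833

This is the derangement count D_8: permutations of 8 items with no fixed point.
By inclusion–exclusion this is Σ_{j=0}^{8} (−1)^j C(8,j)·(8−j)!.
Computing: 40320 − 40320 + 20160 − 6720 + 1680 − 336 + 56 − 8 + 1 = 14833.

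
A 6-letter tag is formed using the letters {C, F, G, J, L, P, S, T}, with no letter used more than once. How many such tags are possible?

20160

This is a permutation of 6 out of 8: P(8,6) = 8!/2!.
8 × 7 × 6 × 5 × 4 × 3 = 20160.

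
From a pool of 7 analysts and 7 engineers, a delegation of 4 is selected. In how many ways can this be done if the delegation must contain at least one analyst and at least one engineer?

Total 4-person selections from all 14: C(14,4) = 1001.
Selections missing a whole group: no analysts → C(7,4) = 35; no engineers → C(7,4) = 35.
Both groups omitted at once is impossible, so 1001 − 70 = 931.

931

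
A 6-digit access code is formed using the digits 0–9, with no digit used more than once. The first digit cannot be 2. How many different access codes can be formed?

The first digit has 10−1 = 9 choices (anything except 2).
The remaining 5 digits are filled from the other 9 symbols without repetition: 9 × 8 × 7 × 6 × 5 = 15120.
Total: 9 × 15120 = 136080.

136080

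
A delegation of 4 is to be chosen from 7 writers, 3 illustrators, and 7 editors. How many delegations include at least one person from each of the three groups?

With no constraint there are C(17,4) = 2380 possible selections.
Subtract selections that omit an entire group: no writers → C(10,4) = 210; no illustrators → C(14,4) = 1001; no editors → C(10,4) = 210.
Add back selections omitting two groups (i.e. drawn from a single group): C(7,4) + C(3,4) + C(7,4) = 70.
By inclusion–exclusion: 2380 − 1421 + 70 = 1029.

1029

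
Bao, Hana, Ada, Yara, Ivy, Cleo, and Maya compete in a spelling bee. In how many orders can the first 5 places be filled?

2520

There are 7 choices for 1st place, 6 for 2nd, and so on down to 3 for position 5.
That gives 7 × 6 × 5 × 4 × 3 = 2520.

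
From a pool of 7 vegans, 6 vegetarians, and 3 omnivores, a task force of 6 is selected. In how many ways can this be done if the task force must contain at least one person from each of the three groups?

6006

With no constraint there are C(16,6) = 8008 possible selections.
Subtract selections that omit an entire group: no vegans → C(9,6) = 84; no vegetarians → C(10,6) = 210; no omnivores → C(13,6) = 1716.
Add back selections omitting two groups (i.e. drawn from a single group): C(7,6) + C(6,6) + C(3,6) = 8.
By inclusion–exclusion: 8008 − 2010 + 8 = 6006.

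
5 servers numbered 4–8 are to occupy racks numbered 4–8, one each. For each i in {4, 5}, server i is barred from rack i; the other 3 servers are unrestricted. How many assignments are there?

78

Let Aᵢ (for i ∈ {4, 5}) be the placements that put server i in its forbidden rack. Any j of these fix j positions, leaving (5−j)! ways to fill the rest, and there are C(2,j) ways to pick which j.
By inclusion–exclusion, the number of valid placements is Σ_{j=0}^{2} (−1)^j C(2,j)·(5−j)!.
Computing: 120 − 48 + 6 = 78.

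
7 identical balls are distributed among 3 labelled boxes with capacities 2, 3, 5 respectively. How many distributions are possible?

9

Without the upper bounds there are C(9,2) = 36 ways to split 7 among 3 boxes.
Subtract solutions that violate a single cap (substitute x_i' = x_i − (cap_i+1)): x_1 ≥ 3 gives C(6,2) = 15; x_2 ≥ 4 gives C(5,2) = 10; x_3 ≥ 6 gives C(3,2) = 3. Together 28.
Add back pairs where two caps are both exceeded: 1 + 0 + 0 = 1.
By inclusion–exclusion the count is 36 − 28 + 1 = 9.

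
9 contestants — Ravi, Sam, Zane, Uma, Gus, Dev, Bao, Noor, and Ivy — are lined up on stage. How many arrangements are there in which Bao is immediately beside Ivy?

Place the 7 others and the Bao-Ivy pair as 8 objects in a line; the pair has 2 internal arrangements.
So the count is 2·(8)! = 80640.

80640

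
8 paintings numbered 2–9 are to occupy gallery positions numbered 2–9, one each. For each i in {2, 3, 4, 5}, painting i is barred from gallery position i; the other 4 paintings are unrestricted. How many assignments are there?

Let Aᵢ (for 2 ≤ i ≤ 5) be the placements that put painting i in its forbidden gallery position. Any j of these fix j positions, leaving (8−j)! ways to fill the rest, and there are C(4,j) ways to pick which j.
By inclusion–exclusion, the number of valid placements is Σ_{j=0}^{4} (−1)^j C(4,j)·(8−j)!.
Computing: 40320 − 20160 + 4320 − 480 + 24 = 24024.

24024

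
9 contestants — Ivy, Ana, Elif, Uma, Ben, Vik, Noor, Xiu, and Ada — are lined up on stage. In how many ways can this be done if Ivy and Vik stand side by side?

Glue Ivy and Vik into one block (2 internal orders), leaving 8 units to arrange in a row.
So the count is 2·(8)! = 80640.

80640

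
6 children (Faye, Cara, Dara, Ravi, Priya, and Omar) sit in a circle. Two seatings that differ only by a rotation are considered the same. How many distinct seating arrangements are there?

Around a circle, 6 distinct people have 6!/6 = (5)! = 120 rotationally distinct seatings.

120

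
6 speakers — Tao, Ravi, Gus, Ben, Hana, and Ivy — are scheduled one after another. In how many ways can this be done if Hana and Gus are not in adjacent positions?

480

Of the 6! = 720 arrangements, those with Hana and Gus adjacent number 2 × 5! = 240 (treat the pair as a block with 2 internal orders).
Complementary counting: 720 − 240 = 480.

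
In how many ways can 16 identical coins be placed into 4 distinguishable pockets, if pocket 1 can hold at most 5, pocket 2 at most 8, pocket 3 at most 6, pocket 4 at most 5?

By stars and bars, unrestricted non-negative solutions to x_1+…+x_4 = 16 number C(16+3,3) = 969.
Subtract solutions that violate a single cap (substitute x_i' = x_i − (cap_i+1)): x_1 ≥ 6 gives C(13,3) = 286; x_2 ≥ 9 gives C(10,3) = 120; x_3 ≥ 7 gives C(12,3) = 220; x_4 ≥ 6 gives C(13,3) = 286. Together 912.
Add back pairs where two caps are both exceeded: 4 + 20 + 35 + 1 + 4 + 20 = 84.
By inclusion–exclusion the count is 969 − 912 + 84 = 141.

141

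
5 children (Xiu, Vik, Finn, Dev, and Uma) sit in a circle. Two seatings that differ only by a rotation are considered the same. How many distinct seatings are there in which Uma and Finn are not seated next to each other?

All circular seatings of 5 people number (4)! = 24.
Those with Uma next to Finn: fuse the pair into one unit and seat 4 units around a circle — 2·(3)! = 12.
Subtracting, 24 − 12 = 12.

12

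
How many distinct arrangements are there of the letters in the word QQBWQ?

QQBWQ has 5 letters with Q appearing 3 times.
So there are 5! / (3!) = 20 distinguishable arrangements.

20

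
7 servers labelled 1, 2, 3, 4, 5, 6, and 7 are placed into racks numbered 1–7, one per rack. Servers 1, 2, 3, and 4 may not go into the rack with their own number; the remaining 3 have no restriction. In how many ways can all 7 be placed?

2790

Let Aᵢ (for 1 ≤ i ≤ 4) be the placements that put server i in its forbidden rack. Any j of these fix j positions, leaving (7−j)! ways to fill the rest, and there are C(4,j) ways to pick which j.
By inclusion–exclusion, the number of valid placements is Σ_{j=0}^{4} (−1)^j C(4,j)·(7−j)!.
Computing: 5040 − 2880 + 720 − 96 + 6 = 2790.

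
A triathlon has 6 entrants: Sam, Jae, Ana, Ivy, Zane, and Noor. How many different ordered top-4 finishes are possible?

360

This is an ordered selection of 4 from 6: P(6,4).
That gives 6 × 5 × 4 × 3 = 360.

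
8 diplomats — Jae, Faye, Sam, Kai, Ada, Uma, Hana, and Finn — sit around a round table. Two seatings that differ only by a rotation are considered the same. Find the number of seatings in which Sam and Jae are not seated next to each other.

All circular seatings of 8 people number (7)! = 5040.
Seatings with Sam beside Jae: treat them as a block with 2 internal orders, giving 2 × (6)! = 1440.
Subtracting, 5040 − 1440 = 3600.

3600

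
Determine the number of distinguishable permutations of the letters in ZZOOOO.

15

Letter multiplicities in ZZOOOO: O×4, Z×2.
Dividing 6! = 720 by 4!·2! = 48 for the repeated letters gives 15.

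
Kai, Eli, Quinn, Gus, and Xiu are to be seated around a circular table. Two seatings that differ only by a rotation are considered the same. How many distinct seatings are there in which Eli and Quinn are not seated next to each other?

Without the restriction there are (4)! = 24 seatings.
Those with Eli next to Quinn: fuse the pair into one unit and seat 4 units around a circle — 2·(3)! = 12.
Subtracting, 24 − 12 = 12.

12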